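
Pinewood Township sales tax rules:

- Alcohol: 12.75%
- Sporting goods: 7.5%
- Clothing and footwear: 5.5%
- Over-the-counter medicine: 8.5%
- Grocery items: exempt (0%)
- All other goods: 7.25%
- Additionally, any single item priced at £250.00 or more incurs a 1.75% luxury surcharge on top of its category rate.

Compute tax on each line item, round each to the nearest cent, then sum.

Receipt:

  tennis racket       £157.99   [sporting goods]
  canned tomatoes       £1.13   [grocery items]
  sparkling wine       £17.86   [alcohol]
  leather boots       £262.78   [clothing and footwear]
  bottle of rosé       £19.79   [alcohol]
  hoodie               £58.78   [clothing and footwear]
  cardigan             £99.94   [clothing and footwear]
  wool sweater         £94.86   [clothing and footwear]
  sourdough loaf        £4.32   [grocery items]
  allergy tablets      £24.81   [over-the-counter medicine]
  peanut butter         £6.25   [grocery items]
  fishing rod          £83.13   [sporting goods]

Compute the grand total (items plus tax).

£889.63

Tennis racket £157.99: sporting goods → 7.5% → £11.85
Canned tomatoes £1.13: grocery items → 0% → £0.00
Sparkling wine £17.86: alcohol → 12.75% → £2.28
Leather boots £262.78: clothing and footwear → 5.5% + 1.75% surcharge = 7.25% → £19.05
Bottle of rosé £19.79: alcohol → 12.75% → £2.52
Hoodie £58.78: clothing and footwear → 5.5% → £3.23
Cardigan £99.94: clothing and footwear → 5.5% → £5.50
Wool sweater £94.86: clothing and footwear → 5.5% → £5.22
Sourdough loaf £4.32: grocery items → 0% → £0.00
Allergy tablets £24.81: over-the-counter medicine → 8.5% → £2.11
Peanut butter £6.25: grocery items → 0% → £0.00
Fishing rod £83.13: sporting goods → 7.5% → £6.23
Subtotal = £831.64; tax = £57.99; total due = £889.63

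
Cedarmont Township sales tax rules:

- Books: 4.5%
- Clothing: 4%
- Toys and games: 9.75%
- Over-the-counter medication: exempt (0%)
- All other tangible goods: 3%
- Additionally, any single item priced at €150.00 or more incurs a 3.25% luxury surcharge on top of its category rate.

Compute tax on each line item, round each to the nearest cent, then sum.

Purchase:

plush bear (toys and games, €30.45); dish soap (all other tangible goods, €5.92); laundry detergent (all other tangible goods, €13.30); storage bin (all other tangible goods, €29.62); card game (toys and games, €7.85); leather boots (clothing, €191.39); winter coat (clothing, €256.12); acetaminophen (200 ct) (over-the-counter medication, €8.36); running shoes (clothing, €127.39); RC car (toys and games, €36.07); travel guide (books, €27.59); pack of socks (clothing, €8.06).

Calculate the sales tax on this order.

Plush bear €30.45: toys and games → 9.75% → €2.97
Dish soap €5.92: all other tangible goods → 3% → €0.18
Laundry detergent €13.30: all other tangible goods → 3% → €0.40
Storage bin €29.62: all other tangible goods → 3% → €0.89
Card game €7.85: toys and games → 9.75% → €0.77
Leather boots €191.39: clothing → 4% + 3.25% surcharge = 7.25% → €13.88
Winter coat €256.12: clothing → 4% + 3.25% surcharge = 7.25% → €18.57
Acetaminophen (200 ct) €8.36: over-the-counter medication → 0% → €0.00
Running shoes €127.39: clothing → 4% → €5.10
RC car €36.07: toys and games → 9.75% → €3.52
Travel guide €27.59: books → 4.5% → €1.24
Pack of socks €8.06: clothing → 4% → €0.32
Total tax = €2.97 + €0.18 + €0.40 + €0.89 + €0.77 + €13.88 + €18.57 + €5.10 + €3.52 + €1.24 + €0.32 = €47.84

€47.84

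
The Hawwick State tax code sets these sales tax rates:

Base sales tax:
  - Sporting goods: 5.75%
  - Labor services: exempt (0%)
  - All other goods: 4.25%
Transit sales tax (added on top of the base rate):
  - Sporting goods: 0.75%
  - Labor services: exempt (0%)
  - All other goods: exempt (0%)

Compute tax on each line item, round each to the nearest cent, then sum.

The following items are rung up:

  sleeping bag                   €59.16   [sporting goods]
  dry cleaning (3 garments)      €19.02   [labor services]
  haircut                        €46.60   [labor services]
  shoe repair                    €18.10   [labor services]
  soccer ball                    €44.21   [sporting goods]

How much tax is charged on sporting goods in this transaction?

Sleeping bag €59.16: sporting goods → 5.75% + 0.75% transit = 6.5% → €3.85
Soccer ball €44.21: sporting goods → 5.75% + 0.75% transit = 6.5% → €2.87
Tax on sporting goods = €3.85 + €2.87 = €6.72

€6.72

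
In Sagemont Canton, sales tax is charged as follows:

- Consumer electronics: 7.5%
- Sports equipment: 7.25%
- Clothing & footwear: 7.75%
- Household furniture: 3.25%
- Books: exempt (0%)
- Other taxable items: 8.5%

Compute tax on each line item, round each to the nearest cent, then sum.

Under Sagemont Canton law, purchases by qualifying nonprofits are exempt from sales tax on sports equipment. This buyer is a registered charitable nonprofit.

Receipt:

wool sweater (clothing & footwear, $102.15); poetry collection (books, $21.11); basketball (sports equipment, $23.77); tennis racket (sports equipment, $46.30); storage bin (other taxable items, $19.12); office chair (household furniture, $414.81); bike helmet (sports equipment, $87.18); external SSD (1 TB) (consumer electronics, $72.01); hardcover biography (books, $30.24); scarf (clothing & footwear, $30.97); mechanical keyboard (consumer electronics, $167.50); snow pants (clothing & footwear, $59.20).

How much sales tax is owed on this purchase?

Wool sweater $102.15: clothing & footwear → 7.75% → $7.92
Poetry collection $21.11: books → 0% → $0.00
Basketball $23.77: sports equipment, buyer-exempt → 0% → $0.00
Tennis racket $46.30: sports equipment, buyer-exempt → 0% → $0.00
Storage bin $19.12: other taxable items → 8.5% → $1.63
Office chair $414.81: household furniture → 3.25% → $13.48
Bike helmet $87.18: sports equipment, buyer-exempt → 0% → $0.00
External SSD (1 TB) $72.01: consumer electronics → 7.5% → $5.40
Hardcover biography $30.24: books → 0% → $0.00
Scarf $30.97: clothing & footwear → 7.75% → $2.40
Mechanical keyboard $167.50: consumer electronics → 7.5% → $12.56
Snow pants $59.20: clothing & footwear → 7.75% → $4.59
Total tax = $7.92 + $1.63 + $13.48 + $5.40 + $2.40 + $12.56 + $4.59 = $47.98

$47.98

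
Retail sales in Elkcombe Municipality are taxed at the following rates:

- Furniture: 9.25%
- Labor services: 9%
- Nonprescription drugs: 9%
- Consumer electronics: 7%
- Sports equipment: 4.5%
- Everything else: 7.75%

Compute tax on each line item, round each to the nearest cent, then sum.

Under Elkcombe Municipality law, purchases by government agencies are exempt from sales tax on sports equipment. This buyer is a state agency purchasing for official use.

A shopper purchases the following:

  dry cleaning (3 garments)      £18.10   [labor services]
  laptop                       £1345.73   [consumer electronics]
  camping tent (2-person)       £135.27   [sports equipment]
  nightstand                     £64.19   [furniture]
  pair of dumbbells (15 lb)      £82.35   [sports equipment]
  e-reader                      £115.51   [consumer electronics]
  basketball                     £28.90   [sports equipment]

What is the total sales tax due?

Dry cleaning (3 garments) £18.10: labor services → 9% → £1.63
Laptop £1345.73: consumer electronics → 7% → £94.20
Camping tent (2-person) £135.27: sports equipment, buyer-exempt → 0% → £0.00
Nightstand £64.19: furniture → 9.25% → £5.94
Pair of dumbbells (15 lb) £82.35: sports equipment, buyer-exempt → 0% → £0.00
E-reader £115.51: consumer electronics → 7% → £8.09
Basketball £28.90: sports equipment, buyer-exempt → 0% → £0.00
Total tax = £1.63 + £94.20 + £5.94 + £8.09 = £109.86

£109.86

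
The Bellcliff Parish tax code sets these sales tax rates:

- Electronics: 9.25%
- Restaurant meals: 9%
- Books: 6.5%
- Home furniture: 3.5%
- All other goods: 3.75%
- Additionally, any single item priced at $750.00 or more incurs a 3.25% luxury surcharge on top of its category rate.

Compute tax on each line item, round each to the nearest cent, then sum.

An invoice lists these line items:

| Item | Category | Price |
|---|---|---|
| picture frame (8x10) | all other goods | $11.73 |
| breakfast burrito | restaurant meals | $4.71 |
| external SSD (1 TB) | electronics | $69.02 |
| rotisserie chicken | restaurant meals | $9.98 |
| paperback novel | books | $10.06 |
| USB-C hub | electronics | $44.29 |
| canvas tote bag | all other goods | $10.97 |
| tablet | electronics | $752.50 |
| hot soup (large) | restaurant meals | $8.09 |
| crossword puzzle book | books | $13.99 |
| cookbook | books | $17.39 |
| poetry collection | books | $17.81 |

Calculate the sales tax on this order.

Picture frame (8x10) $11.73: all other goods → 3.75% → $0.44
Breakfast burrito $4.71: restaurant meals → 9% → $0.42
External SSD (1 TB) $69.02: electronics → 9.25% → $6.38
Rotisserie chicken $9.98: restaurant meals → 9% → $0.90
Paperback novel $10.06: books → 6.5% → $0.65
USB-C hub $44.29: electronics → 9.25% → $4.10
Canvas tote bag $10.97: all other goods → 3.75% → $0.41
Tablet $752.50: electronics → 9.25% + 3.25% surcharge = 12.5% → $94.06
Hot soup (large) $8.09: restaurant meals → 9% → $0.73
Crossword puzzle book $13.99: books → 6.5% → $0.91
Cookbook $17.39: books → 6.5% → $1.13
Poetry collection $17.81: books → 6.5% → $1.16
Total tax = $0.44 + $0.42 + $6.38 + $0.90 + $0.65 + $4.10 + $0.41 + $94.06 + $0.73 + $0.91 + $1.13 + $1.16 = $111.29

$111.29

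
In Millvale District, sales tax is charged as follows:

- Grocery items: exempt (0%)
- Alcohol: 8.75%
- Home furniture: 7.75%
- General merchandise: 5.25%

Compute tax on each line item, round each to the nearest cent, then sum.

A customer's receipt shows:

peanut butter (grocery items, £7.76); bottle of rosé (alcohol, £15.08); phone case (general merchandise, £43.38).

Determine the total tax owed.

Peanut butter £7.76: grocery items → 0% → £0.00
Bottle of rosé £15.08: alcohol → 8.75% → £1.32
Phone case £43.38: general merchandise → 5.25% → £2.28
Total tax = £1.32 + £2.28 = £3.60

£3.60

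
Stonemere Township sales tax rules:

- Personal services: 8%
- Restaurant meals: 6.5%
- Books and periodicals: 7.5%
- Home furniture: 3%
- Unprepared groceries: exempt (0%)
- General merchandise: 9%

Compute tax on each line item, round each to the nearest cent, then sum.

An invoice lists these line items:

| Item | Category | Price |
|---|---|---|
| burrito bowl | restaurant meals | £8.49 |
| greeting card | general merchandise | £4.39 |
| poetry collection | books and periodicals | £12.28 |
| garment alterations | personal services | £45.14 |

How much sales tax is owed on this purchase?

£5.48

Burrito bowl £8.49: restaurant meals → 6.5% → £0.55
Greeting card £4.39: general merchandise → 9% → £0.40
Poetry collection £12.28: books and periodicals → 7.5% → £0.92
Garment alterations £45.14: personal services → 8% → £3.61
Total tax = £0.55 + £0.40 + £0.92 + £3.61 = £5.48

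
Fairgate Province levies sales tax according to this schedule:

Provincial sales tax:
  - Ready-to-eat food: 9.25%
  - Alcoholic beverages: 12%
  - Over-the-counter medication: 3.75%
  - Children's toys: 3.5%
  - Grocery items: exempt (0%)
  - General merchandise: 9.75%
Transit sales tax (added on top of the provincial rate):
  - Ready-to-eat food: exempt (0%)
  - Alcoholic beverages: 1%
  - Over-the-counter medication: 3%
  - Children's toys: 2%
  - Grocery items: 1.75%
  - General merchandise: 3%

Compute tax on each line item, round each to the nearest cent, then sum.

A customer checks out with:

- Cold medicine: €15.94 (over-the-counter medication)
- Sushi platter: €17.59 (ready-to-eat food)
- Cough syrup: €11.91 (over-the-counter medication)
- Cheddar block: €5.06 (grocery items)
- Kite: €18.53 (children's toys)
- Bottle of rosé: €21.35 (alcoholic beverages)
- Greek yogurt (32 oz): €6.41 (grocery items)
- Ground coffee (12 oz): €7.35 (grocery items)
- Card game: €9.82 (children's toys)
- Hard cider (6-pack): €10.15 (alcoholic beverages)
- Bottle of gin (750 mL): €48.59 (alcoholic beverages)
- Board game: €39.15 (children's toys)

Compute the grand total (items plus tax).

Cold medicine €15.94: over-the-counter medication → 3.75% + 3% transit = 6.75% → €1.08
Sushi platter €17.59: ready-to-eat food → 9.25% + 0% transit = 9.25% → €1.63
Cough syrup €11.91: over-the-counter medication → 3.75% + 3% transit = 6.75% → €0.80
Cheddar block €5.06: grocery items → 0% + 1.75% transit = 1.75% → €0.09
Kite €18.53: children's toys → 3.5% + 2% transit = 5.5% → €1.02
Bottle of rosé €21.35: alcoholic beverages → 12% + 1% transit = 13% → €2.78
Greek yogurt (32 oz) €6.41: grocery items → 0% + 1.75% transit = 1.75% → €0.11
Ground coffee (12 oz) €7.35: grocery items → 0% + 1.75% transit = 1.75% → €0.13
Card game €9.82: children's toys → 3.5% + 2% transit = 5.5% → €0.54
Hard cider (6-pack) €10.15: alcoholic beverages → 12% + 1% transit = 13% → €1.32
Bottle of gin (750 mL) €48.59: alcoholic beverages → 12% + 1% transit = 13% → €6.32
Board game €39.15: children's toys → 3.5% + 2% transit = 5.5% → €2.15
Subtotal = €211.85; tax = €17.97; total due = €229.82

€229.82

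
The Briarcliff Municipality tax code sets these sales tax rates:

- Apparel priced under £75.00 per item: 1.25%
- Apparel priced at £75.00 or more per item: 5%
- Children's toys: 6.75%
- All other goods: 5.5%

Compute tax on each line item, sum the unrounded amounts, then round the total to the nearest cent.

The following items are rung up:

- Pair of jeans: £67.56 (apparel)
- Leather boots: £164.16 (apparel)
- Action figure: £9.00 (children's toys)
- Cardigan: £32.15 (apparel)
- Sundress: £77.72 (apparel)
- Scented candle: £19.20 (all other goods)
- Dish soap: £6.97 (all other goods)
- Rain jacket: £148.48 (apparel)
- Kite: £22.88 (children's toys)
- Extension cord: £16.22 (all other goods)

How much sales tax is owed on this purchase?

Pair of jeans £67.56: apparel, under £75.00 → 1.25% → £0.8445
Leather boots £164.16: apparel, £75.00 or more → 5% → £8.208
Action figure £9.00: children's toys → 6.75% → £0.6075
Cardigan £32.15: apparel, under £75.00 → 1.25% → £0.401875
Sundress £77.72: apparel, £75.00 or more → 5% → £3.886
Scented candle £19.20: all other goods → 5.5% → £1.056
Dish soap £6.97: all other goods → 5.5% → £0.38335
Rain jacket £148.48: apparel, £75.00 or more → 5% → £7.424
Kite £22.88: children's toys → 6.75% → £1.5444
Extension cord £16.22: all other goods → 5.5% → £0.8921
Unrounded tax sum = £25.247725 → £25.25

£25.25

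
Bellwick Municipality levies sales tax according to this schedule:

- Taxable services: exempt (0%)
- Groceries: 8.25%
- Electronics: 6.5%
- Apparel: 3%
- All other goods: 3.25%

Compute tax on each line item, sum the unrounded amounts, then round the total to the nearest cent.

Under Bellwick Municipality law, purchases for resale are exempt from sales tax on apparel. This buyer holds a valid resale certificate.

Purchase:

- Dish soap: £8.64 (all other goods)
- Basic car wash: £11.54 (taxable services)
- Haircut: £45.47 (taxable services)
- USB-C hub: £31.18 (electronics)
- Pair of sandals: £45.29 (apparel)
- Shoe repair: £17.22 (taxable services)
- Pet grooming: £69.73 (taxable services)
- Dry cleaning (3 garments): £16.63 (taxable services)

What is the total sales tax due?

Dish soap £8.64: all other goods → 3.25% → £0.2808
Basic car wash £11.54: taxable services → 0% → £0.00
Haircut £45.47: taxable services → 0% → £0.00
USB-C hub £31.18: electronics → 6.5% → £2.0267
Pair of sandals £45.29: apparel, buyer-exempt → 0% → £0.00
Shoe repair £17.22: taxable services → 0% → £0.00
Pet grooming £69.73: taxable services → 0% → £0.00
Dry cleaning (3 garments) £16.63: taxable services → 0% → £0.00
Unrounded tax sum = £2.3075 → £2.31

£2.31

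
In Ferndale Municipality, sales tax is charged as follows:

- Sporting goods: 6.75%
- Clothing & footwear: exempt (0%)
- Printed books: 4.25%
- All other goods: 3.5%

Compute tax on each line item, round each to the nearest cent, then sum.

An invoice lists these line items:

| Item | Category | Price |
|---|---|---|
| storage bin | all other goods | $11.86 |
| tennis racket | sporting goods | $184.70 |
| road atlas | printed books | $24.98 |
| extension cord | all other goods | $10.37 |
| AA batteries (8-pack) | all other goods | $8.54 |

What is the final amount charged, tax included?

$255.06

Storage bin $11.86: all other goods → 3.5% → $0.42
Tennis racket $184.70: sporting goods → 6.75% → $12.47
Road atlas $24.98: printed books → 4.25% → $1.06
Extension cord $10.37: all other goods → 3.5% → $0.36
AA batteries (8-pack) $8.54: all other goods → 3.5% → $0.30
Subtotal = $240.45; tax = $14.61; total due = $255.06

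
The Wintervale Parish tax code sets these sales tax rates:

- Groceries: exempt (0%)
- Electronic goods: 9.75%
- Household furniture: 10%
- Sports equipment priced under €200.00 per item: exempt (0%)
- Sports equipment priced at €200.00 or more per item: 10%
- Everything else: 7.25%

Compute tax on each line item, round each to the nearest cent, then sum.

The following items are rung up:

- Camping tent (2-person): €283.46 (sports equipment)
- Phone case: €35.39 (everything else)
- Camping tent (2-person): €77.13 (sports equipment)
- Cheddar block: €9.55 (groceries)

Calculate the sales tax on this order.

€30.92

Camping tent (2-person) €283.46: sports equipment, €200.00 or more → 10% → €28.35
Phone case €35.39: everything else → 7.25% → €2.57
Camping tent (2-person) €77.13: sports equipment, under €200.00 → 0% → €0.00
Cheddar block €9.55: groceries → 0% → €0.00
Total tax = €28.35 + €2.57 = €30.92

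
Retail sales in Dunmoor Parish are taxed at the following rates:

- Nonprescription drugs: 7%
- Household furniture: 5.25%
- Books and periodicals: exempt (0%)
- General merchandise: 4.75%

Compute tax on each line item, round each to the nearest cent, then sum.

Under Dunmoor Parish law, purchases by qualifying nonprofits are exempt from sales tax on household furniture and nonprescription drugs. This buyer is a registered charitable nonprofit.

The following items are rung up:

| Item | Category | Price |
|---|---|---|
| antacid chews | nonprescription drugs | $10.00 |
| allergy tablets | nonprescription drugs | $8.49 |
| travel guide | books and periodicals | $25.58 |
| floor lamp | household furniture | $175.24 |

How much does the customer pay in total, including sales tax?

$219.31

Antacid chews $10.00: nonprescription drugs, buyer-exempt → 0% → $0.00
Allergy tablets $8.49: nonprescription drugs, buyer-exempt → 0% → $0.00
Travel guide $25.58: books and periodicals → 0% → $0.00
Floor lamp $175.24: household furniture, buyer-exempt → 0% → $0.00
Subtotal = $219.31; tax = $0.00; total due = $219.31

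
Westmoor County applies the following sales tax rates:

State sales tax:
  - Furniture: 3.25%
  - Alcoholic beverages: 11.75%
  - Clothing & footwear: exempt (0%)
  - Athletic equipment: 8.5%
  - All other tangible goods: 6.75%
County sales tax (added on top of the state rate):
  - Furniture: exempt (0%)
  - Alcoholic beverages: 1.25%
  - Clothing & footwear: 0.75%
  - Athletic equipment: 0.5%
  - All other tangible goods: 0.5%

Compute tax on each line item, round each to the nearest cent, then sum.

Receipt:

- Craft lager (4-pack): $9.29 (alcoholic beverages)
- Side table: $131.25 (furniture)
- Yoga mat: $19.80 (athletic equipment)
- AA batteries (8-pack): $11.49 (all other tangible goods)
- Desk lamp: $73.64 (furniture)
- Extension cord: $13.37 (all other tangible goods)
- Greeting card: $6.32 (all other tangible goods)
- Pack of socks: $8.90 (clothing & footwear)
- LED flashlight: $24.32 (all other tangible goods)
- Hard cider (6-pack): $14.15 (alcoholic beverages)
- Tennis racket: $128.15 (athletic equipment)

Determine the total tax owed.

$27.11

Craft lager (4-pack) $9.29: alcoholic beverages → 11.75% + 1.25% county = 13% → $1.21
Side table $131.25: furniture → 3.25% + 0% county = 3.25% → $4.27
Yoga mat $19.80: athletic equipment → 8.5% + 0.5% county = 9% → $1.78
AA batteries (8-pack) $11.49: all other tangible goods → 6.75% + 0.5% county = 7.25% → $0.83
Desk lamp $73.64: furniture → 3.25% + 0% county = 3.25% → $2.39
Extension cord $13.37: all other tangible goods → 6.75% + 0.5% county = 7.25% → $0.97
Greeting card $6.32: all other tangible goods → 6.75% + 0.5% county = 7.25% → $0.46
Pack of socks $8.90: clothing & footwear → 0% + 0.75% county = 0.75% → $0.07
LED flashlight $24.32: all other tangible goods → 6.75% + 0.5% county = 7.25% → $1.76
Hard cider (6-pack) $14.15: alcoholic beverages → 11.75% + 1.25% county = 13% → $1.84
Tennis racket $128.15: athletic equipment → 8.5% + 0.5% county = 9% → $11.53
Total tax = $1.21 + $4.27 + $1.78 + $0.83 + $2.39 + $0.97 + $0.46 + $0.07 + $1.76 + $1.84 + $11.53 = $27.11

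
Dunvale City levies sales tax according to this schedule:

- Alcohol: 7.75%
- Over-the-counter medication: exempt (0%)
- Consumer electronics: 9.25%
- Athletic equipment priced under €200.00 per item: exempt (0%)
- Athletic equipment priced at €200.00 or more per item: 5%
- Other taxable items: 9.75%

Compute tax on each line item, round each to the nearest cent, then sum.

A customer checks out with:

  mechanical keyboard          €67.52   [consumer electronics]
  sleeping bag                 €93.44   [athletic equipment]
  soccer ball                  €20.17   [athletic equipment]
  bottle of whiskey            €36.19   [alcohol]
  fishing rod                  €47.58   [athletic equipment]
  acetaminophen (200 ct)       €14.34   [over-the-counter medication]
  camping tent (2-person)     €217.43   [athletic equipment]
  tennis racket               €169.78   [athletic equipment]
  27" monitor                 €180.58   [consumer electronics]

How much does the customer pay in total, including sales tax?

€883.65

Mechanical keyboard €67.52: consumer electronics → 9.25% → €6.25
Sleeping bag €93.44: athletic equipment, under €200.00 → 0% → €0.00
Soccer ball €20.17: athletic equipment, under €200.00 → 0% → €0.00
Bottle of whiskey €36.19: alcohol → 7.75% → €2.80
Fishing rod €47.58: athletic equipment, under €200.00 → 0% → €0.00
Acetaminophen (200 ct) €14.34: over-the-counter medication → 0% → €0.00
Camping tent (2-person) €217.43: athletic equipment, €200.00 or more → 5% → €10.87
Tennis racket €169.78: athletic equipment, under €200.00 → 0% → €0.00
27" monitor €180.58: consumer electronics → 9.25% → €16.70
Subtotal = €847.03; tax = €36.62; total due = €883.65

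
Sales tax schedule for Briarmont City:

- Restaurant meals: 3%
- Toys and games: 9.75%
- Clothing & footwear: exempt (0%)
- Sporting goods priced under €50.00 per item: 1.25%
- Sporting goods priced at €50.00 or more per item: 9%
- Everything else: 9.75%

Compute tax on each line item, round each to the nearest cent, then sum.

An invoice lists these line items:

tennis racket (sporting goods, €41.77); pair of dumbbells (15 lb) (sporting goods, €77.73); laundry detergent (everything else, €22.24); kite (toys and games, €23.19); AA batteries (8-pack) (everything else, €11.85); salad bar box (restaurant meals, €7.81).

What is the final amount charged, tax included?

€197.93

Tennis racket €41.77: sporting goods, under €50.00 → 1.25% → €0.52
Pair of dumbbells (15 lb) €77.73: sporting goods, €50.00 or more → 9% → €7.00
Laundry detergent €22.24: everything else → 9.75% → €2.17
Kite €23.19: toys and games → 9.75% → €2.26
AA batteries (8-pack) €11.85: everything else → 9.75% → €1.16
Salad bar box €7.81: restaurant meals → 3% → €0.23
Subtotal = €184.59; tax = €13.34; total due = €197.93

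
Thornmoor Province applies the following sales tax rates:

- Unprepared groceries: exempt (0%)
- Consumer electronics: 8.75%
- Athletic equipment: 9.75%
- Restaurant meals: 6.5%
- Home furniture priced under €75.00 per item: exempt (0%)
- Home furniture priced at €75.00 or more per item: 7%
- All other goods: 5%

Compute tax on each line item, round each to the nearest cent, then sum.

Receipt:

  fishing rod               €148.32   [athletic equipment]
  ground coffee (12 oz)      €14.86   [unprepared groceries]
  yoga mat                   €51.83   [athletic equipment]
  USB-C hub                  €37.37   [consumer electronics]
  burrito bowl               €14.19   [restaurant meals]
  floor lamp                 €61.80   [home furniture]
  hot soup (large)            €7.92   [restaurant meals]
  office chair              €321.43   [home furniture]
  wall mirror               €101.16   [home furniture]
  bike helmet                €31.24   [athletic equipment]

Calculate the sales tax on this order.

€56.84

Fishing rod €148.32: athletic equipment → 9.75% → €14.46
Ground coffee (12 oz) €14.86: unprepared groceries → 0% → €0.00
Yoga mat €51.83: athletic equipment → 9.75% → €5.05
USB-C hub €37.37: consumer electronics → 8.75% → €3.27
Burrito bowl €14.19: restaurant meals → 6.5% → €0.92
Floor lamp €61.80: home furniture, under €75.00 → 0% → €0.00
Hot soup (large) €7.92: restaurant meals → 6.5% → €0.51
Office chair €321.43: home furniture, €75.00 or more → 7% → €22.50
Wall mirror €101.16: home furniture, €75.00 or more → 7% → €7.08
Bike helmet €31.24: athletic equipment → 9.75% → €3.05
Total tax = €14.46 + €5.05 + €3.27 + €0.92 + €0.51 + €22.50 + €7.08 + €3.05 = €56.84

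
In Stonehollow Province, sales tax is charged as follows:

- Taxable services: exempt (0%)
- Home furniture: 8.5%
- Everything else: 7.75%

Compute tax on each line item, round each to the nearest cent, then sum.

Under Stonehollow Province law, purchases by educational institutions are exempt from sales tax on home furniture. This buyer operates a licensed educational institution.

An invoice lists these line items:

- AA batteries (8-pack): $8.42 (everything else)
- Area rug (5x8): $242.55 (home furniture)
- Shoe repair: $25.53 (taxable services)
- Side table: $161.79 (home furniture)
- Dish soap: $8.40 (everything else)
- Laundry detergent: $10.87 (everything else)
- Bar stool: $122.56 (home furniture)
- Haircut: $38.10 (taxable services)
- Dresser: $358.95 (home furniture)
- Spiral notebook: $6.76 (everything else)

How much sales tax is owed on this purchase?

$2.66

AA batteries (8-pack) $8.42: everything else → 7.75% → $0.65
Area rug (5x8) $242.55: home furniture, buyer-exempt → 0% → $0.00
Shoe repair $25.53: taxable services → 0% → $0.00
Side table $161.79: home furniture, buyer-exempt → 0% → $0.00
Dish soap $8.40: everything else → 7.75% → $0.65
Laundry detergent $10.87: everything else → 7.75% → $0.84
Bar stool $122.56: home furniture, buyer-exempt → 0% → $0.00
Haircut $38.10: taxable services → 0% → $0.00
Dresser $358.95: home furniture, buyer-exempt → 0% → $0.00
Spiral notebook $6.76: everything else → 7.75% → $0.52
Total tax = $0.65 + $0.65 + $0.84 + $0.52 = $2.66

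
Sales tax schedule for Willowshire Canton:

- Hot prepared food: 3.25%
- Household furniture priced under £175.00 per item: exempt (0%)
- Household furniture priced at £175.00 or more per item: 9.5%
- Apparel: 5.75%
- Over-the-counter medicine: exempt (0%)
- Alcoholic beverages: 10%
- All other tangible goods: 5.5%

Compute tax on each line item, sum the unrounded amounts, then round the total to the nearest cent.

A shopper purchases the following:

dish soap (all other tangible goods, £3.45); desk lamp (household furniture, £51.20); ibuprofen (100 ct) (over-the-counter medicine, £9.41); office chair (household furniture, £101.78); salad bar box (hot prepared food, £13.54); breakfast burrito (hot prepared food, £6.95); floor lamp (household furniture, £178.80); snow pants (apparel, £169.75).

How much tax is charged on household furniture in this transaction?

Desk lamp £51.20: household furniture, under £175.00 → 0% → £0.00
Office chair £101.78: household furniture, under £175.00 → 0% → £0.00
Floor lamp £178.80: household furniture, £175.00 or more → 9.5% → £16.986
Tax on household furniture: unrounded sum = £16.986 → £16.99

£16.99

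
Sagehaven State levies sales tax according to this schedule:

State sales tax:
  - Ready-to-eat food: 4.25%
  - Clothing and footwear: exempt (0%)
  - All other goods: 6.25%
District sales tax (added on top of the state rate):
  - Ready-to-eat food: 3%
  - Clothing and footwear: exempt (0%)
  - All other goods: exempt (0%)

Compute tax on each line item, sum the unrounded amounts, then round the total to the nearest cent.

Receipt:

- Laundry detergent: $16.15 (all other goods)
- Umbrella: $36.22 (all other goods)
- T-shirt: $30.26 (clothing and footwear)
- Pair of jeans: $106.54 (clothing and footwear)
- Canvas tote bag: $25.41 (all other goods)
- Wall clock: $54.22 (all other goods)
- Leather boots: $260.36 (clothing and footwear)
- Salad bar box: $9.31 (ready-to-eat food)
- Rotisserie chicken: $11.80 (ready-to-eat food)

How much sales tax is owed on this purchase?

$9.78

Laundry detergent $16.15: all other goods → 6.25% + 0% district = 6.25% → $1.009375
Umbrella $36.22: all other goods → 6.25% + 0% district = 6.25% → $2.26375
T-shirt $30.26: clothing and footwear → 0% + 0% district = 0% → $0.00
Pair of jeans $106.54: clothing and footwear → 0% + 0% district = 0% → $0.00
Canvas tote bag $25.41: all other goods → 6.25% + 0% district = 6.25% → $1.588125
Wall clock $54.22: all other goods → 6.25% + 0% district = 6.25% → $3.38875
Leather boots $260.36: clothing and footwear → 0% + 0% district = 0% → $0.00
Salad bar box $9.31: ready-to-eat food → 4.25% + 3% district = 7.25% → $0.674975
Rotisserie chicken $11.80: ready-to-eat food → 4.25% + 3% district = 7.25% → $0.8555
Unrounded tax sum = $9.780475 → $9.78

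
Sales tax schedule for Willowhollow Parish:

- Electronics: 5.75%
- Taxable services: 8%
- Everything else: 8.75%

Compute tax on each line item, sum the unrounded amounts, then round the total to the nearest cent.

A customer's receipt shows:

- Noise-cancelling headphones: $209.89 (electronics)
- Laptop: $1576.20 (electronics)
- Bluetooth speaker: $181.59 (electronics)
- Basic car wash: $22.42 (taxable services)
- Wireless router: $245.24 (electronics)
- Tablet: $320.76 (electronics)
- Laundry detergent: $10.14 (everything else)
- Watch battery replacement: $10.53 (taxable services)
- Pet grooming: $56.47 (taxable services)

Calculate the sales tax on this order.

$153.73

Noise-cancelling headphones $209.89: electronics → 5.75% → $12.068675
Laptop $1576.20: electronics → 5.75% → $90.6315
Bluetooth speaker $181.59: electronics → 5.75% → $10.441425
Basic car wash $22.42: taxable services → 8% → $1.7936
Wireless router $245.24: electronics → 5.75% → $14.1013
Tablet $320.76: electronics → 5.75% → $18.4437
Laundry detergent $10.14: everything else → 8.75% → $0.88725
Watch battery replacement $10.53: taxable services → 8% → $0.8424
Pet grooming $56.47: taxable services → 8% → $4.5176
Unrounded tax sum = $153.72745 → $153.73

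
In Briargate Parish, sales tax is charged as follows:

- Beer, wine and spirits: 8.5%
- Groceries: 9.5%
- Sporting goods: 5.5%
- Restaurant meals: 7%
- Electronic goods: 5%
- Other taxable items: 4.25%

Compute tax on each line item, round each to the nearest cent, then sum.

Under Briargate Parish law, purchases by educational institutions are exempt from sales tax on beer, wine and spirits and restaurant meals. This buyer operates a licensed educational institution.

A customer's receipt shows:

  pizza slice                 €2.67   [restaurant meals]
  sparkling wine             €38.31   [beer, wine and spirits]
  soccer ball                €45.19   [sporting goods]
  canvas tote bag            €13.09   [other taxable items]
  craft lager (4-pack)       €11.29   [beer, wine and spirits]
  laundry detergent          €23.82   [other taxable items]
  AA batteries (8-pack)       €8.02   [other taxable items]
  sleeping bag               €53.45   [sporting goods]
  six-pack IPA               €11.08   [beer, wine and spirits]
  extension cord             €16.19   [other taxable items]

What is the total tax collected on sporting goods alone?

Soccer ball €45.19: sporting goods → 5.5% → €2.49
Sleeping bag €53.45: sporting goods → 5.5% → €2.94
Tax on sporting goods = €2.49 + €2.94 = €5.43

€5.43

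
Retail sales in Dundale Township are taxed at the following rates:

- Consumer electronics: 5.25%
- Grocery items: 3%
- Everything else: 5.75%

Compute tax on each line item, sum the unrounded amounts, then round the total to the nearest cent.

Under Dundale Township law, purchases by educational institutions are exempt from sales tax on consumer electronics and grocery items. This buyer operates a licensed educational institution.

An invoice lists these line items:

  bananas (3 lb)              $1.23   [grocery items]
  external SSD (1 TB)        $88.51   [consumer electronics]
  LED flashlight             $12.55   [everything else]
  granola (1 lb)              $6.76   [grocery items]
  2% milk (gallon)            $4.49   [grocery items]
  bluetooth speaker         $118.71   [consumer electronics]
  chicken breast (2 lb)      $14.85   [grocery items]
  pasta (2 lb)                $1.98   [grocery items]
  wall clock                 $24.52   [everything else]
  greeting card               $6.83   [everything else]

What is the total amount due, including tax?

Bananas (3 lb) $1.23: grocery items, buyer-exempt → 0% → $0.00
External SSD (1 TB) $88.51: consumer electronics, buyer-exempt → 0% → $0.00
LED flashlight $12.55: everything else → 5.75% → $0.721625
Granola (1 lb) $6.76: grocery items, buyer-exempt → 0% → $0.00
2% milk (gallon) $4.49: grocery items, buyer-exempt → 0% → $0.00
Bluetooth speaker $118.71: consumer electronics, buyer-exempt → 0% → $0.00
Chicken breast (2 lb) $14.85: grocery items, buyer-exempt → 0% → $0.00
Pasta (2 lb) $1.98: grocery items, buyer-exempt → 0% → $0.00
Wall clock $24.52: everything else → 5.75% → $1.4099
Greeting card $6.83: everything else → 5.75% → $0.392725
Subtotal = $280.43; unrounded tax = $2.52425 → $2.52; total due = $282.95

$282.95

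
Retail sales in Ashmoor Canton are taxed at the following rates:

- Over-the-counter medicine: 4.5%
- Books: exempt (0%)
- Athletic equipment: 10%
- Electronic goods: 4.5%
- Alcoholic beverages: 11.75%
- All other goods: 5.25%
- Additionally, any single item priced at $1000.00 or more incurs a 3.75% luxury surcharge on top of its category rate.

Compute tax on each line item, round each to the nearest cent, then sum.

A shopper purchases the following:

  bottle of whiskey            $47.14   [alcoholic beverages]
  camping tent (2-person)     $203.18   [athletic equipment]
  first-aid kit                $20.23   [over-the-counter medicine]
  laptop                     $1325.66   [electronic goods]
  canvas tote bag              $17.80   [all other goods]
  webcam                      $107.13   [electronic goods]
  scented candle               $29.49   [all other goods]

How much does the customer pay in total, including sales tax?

Bottle of whiskey $47.14: alcoholic beverages → 11.75% → $5.54
Camping tent (2-person) $203.18: athletic equipment → 10% → $20.32
First-aid kit $20.23: over-the-counter medicine → 4.5% → $0.91
Laptop $1325.66: electronic goods → 4.5% + 3.75% surcharge = 8.25% → $109.37
Canvas tote bag $17.80: all other goods → 5.25% → $0.93
Webcam $107.13: electronic goods → 4.5% → $4.82
Scented candle $29.49: all other goods → 5.25% → $1.55
Subtotal = $1750.63; tax = $143.44; total due = $1894.07

$1894.07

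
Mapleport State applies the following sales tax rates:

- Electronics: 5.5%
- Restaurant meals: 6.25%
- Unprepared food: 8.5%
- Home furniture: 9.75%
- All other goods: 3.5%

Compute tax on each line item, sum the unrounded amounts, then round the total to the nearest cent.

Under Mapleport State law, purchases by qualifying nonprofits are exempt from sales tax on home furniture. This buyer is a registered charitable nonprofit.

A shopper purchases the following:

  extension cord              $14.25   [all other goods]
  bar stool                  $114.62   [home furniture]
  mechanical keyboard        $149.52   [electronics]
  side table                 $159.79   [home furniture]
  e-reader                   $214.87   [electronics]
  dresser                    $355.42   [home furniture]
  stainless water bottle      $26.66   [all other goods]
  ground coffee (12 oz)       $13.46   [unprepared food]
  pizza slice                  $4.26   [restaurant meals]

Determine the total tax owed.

Extension cord $14.25: all other goods → 3.5% → $0.49875
Bar stool $114.62: home furniture, buyer-exempt → 0% → $0.00
Mechanical keyboard $149.52: electronics → 5.5% → $8.2236
Side table $159.79: home furniture, buyer-exempt → 0% → $0.00
E-reader $214.87: electronics → 5.5% → $11.81785
Dresser $355.42: home furniture, buyer-exempt → 0% → $0.00
Stainless water bottle $26.66: all other goods → 3.5% → $0.9331
Ground coffee (12 oz) $13.46: unprepared food → 8.5% → $1.1441
Pizza slice $4.26: restaurant meals → 6.25% → $0.26625
Unrounded tax sum = $22.88365 → $22.88

$22.88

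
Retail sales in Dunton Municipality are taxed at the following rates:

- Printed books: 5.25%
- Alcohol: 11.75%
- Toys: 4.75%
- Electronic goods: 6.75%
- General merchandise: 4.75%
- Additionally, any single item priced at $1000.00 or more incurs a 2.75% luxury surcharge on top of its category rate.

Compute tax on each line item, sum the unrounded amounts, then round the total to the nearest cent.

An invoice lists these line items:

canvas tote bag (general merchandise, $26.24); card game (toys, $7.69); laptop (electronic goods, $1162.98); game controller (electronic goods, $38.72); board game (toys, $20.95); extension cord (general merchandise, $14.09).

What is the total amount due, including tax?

Canvas tote bag $26.24: general merchandise → 4.75% → $1.2464
Card game $7.69: toys → 4.75% → $0.365275
Laptop $1162.98: electronic goods → 6.75% + 2.75% surcharge = 9.5% → $110.4831
Game controller $38.72: electronic goods → 6.75% → $2.6136
Board game $20.95: toys → 4.75% → $0.995125
Extension cord $14.09: general merchandise → 4.75% → $0.669275
Subtotal = $1270.67; unrounded tax = $116.372775 → $116.37; total due = $1387.04

$1387.04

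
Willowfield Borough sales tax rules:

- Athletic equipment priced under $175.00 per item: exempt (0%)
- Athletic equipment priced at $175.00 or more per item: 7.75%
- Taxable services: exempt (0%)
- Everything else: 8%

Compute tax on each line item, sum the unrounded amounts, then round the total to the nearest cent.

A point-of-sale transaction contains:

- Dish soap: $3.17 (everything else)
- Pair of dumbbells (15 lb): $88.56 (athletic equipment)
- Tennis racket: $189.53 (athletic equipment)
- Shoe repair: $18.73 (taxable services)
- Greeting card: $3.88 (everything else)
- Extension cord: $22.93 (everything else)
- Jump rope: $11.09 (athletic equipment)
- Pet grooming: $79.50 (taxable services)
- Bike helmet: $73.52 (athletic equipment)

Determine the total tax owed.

Dish soap $3.17: everything else → 8% → $0.2536
Pair of dumbbells (15 lb) $88.56: athletic equipment, under $175.00 → 0% → $0.00
Tennis racket $189.53: athletic equipment, $175.00 or more → 7.75% → $14.688575
Shoe repair $18.73: taxable services → 0% → $0.00
Greeting card $3.88: everything else → 8% → $0.3104
Extension cord $22.93: everything else → 8% → $1.8344
Jump rope $11.09: athletic equipment, under $175.00 → 0% → $0.00
Pet grooming $79.50: taxable services → 0% → $0.00
Bike helmet $73.52: athletic equipment, under $175.00 → 0% → $0.00
Unrounded tax sum = $17.086975 → $17.09

$17.09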